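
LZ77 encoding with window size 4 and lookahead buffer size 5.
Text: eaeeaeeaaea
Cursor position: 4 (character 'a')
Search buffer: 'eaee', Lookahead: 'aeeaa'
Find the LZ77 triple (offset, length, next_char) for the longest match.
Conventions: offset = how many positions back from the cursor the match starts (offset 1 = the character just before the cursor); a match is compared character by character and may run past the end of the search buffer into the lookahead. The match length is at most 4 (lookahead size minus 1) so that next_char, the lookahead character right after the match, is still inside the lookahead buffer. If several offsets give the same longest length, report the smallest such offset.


Try each offset into the search buffer:
  offset=1 (pos 3, char 'e'): match length 0
  offset=2 (pos 2, char 'e'): match length 0
  offset=3 (pos 1, char 'a'): match length 4
  offset=4 (pos 0, char 'e'): match length 0
Longest match has length 4 at offset 3.
next_char = character at position 4 + 4 = 8 -> 'a'

Best match: offset=3, length=4 (matching 'aeea' starting at position 1)
LZ77 triple: (3, 4, 'a')


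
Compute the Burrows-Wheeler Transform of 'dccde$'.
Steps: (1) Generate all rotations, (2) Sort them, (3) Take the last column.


Rotations (sorted):
  0: $dccde -> last char: e
  1: ccde$d -> last char: d
  2: cde$dc -> last char: c
  3: dccde$ -> last char: $
  4: de$dcc -> last char: c
  5: e$dccd -> last char: d


BWT = edc$cd


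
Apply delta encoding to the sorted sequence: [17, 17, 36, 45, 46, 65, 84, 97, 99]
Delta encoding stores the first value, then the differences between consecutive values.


First value: 17
Deltas:
  17 - 17 = 0
  36 - 17 = 19
  45 - 36 = 9
  46 - 45 = 1
  65 - 46 = 19
  84 - 65 = 19
  97 - 84 = 13
  99 - 97 = 2


Delta encoded: [17, 0, 19, 9, 1, 19, 19, 13, 2]


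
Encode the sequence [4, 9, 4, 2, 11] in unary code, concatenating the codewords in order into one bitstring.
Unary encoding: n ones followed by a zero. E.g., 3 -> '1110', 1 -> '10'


Encode each number as n ones followed by a terminating 0:
  4 -> 11110 (5 bits)
  9 -> 1111111110 (10 bits)
  4 -> 11110 (5 bits)
  2 -> 110 (3 bits)
  11 -> 111111111110 (12 bits)
Total length = 5 + 10 + 5 + 3 + 12 = 35 bits.

Unary([4, 9, 4, 2, 11]) = 11110111111111011110110111111111110 (35 bits)


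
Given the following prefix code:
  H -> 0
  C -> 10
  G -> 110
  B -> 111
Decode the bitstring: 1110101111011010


Decoding step by step:
Bits 111 -> B
Bits 0 -> H
Bits 10 -> C
Bits 111 -> B
Bits 10 -> C
Bits 110 -> G
Bits 10 -> C


Decoded message: BHCBCGC


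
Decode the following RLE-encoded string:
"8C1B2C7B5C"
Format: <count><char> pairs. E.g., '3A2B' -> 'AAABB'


Expanding each <count><char> pair:
  8C -> 'CCCCCCCC'
  1B -> 'B'
  2C -> 'CC'
  7B -> 'BBBBBBB'
  5C -> 'CCCCC'

Decoded = CCCCCCCCBCCBBBBBBBCCCCC


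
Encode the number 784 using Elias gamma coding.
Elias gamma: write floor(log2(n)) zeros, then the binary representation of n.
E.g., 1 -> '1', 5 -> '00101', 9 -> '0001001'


num_bits = floor(log2(784)) + 1 = 10
leading_zeros = num_bits - 1 = 9
binary(784) = 1100010000

Elias gamma(784) = '000000000' + '1100010000' = 0000000001100010000 (19 bits)


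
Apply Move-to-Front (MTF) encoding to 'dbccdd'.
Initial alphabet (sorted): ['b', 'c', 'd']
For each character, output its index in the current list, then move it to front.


MTF encoding:
'd': index 2 in ['b', 'c', 'd'] -> ['d', 'b', 'c']
'b': index 1 in ['d', 'b', 'c'] -> ['b', 'd', 'c']
'c': index 2 in ['b', 'd', 'c'] -> ['c', 'b', 'd']
'c': index 0 in ['c', 'b', 'd'] -> ['c', 'b', 'd']
'd': index 2 in ['c', 'b', 'd'] -> ['d', 'c', 'b']
'd': index 0 in ['d', 'c', 'b'] -> ['d', 'c', 'b']


Output: [2, 1, 2, 0, 2, 0]


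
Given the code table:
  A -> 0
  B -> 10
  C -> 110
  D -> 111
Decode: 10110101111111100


Decoding:
10 -> B
110 -> C
10 -> B
111 -> D
111 -> D
110 -> C
0 -> A


Result: BCBDDCA


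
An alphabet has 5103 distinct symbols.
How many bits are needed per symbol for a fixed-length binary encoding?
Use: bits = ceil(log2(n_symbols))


log2(5103) = 12.3171
Bracket: 2^12 = 4096 < 5103 <= 2^13 = 8192
So ceil(log2(5103)) = 13

bits = ceil(log2(5103)) = ceil(12.3171) = 13 bits


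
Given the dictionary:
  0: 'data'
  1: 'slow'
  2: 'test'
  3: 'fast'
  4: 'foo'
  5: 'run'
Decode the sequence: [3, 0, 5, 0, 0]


Look up each index in the dictionary:
  3 -> 'fast'
  0 -> 'data'
  5 -> 'run'
  0 -> 'data'
  0 -> 'data'

Decoded: "fast data run data data"


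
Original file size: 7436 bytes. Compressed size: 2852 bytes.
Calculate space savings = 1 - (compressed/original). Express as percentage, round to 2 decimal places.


ratio = compressed/original = 2852/7436 = 0.38354
savings = 1 - ratio = 1 - 0.38354 = 0.61646
as a percentage: 0.61646 * 100 = 61.65%

Space savings = 1 - 2852/7436 = 61.65%


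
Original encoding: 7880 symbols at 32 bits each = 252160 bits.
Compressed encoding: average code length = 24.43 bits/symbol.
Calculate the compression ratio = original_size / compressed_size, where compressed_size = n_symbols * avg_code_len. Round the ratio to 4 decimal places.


original_size = n_symbols * orig_bits = 7880 * 32 = 252160 bits
compressed_size = n_symbols * avg_code_len = 7880 * 24.43 = 192508.4 bits
ratio = original_size / compressed_size = 252160 / 192508.4 = 1.3099

Compression ratio = 1.3099


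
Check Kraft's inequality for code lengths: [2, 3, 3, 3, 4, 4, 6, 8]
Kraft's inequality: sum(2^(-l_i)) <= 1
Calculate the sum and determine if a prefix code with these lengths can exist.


Sum = 2^(-2) + 2^(-3) + 2^(-3) + 2^(-3) + 2^(-4) + 2^(-4) + 2^(-6) + 2^(-8)
    = 0.25 + 0.125 + 0.125 + 0.125 + 0.0625 + 0.0625 + 0.015625 + 0.00390625
    = 197/256 = 0.76953125
Since 0.76953125 <= 1, Kraft's inequality IS satisfied.
A prefix code with these lengths CAN exist.

Kraft sum = 0.76953125. Satisfied.


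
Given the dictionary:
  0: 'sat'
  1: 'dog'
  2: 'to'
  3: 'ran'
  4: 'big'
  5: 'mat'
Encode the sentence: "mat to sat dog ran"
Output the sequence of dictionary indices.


Look up each word in the dictionary:
  'mat' -> 5
  'to' -> 2
  'sat' -> 0
  'dog' -> 1
  'ran' -> 3

Encoded: [5, 2, 0, 1, 3]


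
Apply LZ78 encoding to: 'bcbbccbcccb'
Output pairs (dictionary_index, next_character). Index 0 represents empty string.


LZ78 encoding steps:
Dictionary: {0: ''}
Step 1: w='' (idx 0), next='b' -> output (0, 'b'), add 'b' as idx 1
Step 2: w='' (idx 0), next='c' -> output (0, 'c'), add 'c' as idx 2
Step 3: w='b' (idx 1), next='b' -> output (1, 'b'), add 'bb' as idx 3
Step 4: w='c' (idx 2), next='c' -> output (2, 'c'), add 'cc' as idx 4
Step 5: w='b' (idx 1), next='c' -> output (1, 'c'), add 'bc' as idx 5
Step 6: w='cc' (idx 4), next='b' -> output (4, 'b'), add 'ccb' as idx 6


Encoded: [(0, 'b'), (0, 'c'), (1, 'b'), (2, 'c'), (1, 'c'), (4, 'b')]


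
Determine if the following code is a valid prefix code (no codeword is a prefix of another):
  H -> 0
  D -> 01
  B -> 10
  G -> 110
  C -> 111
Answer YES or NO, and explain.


Checking each pair (does one codeword prefix another?):
  H='0' vs D='01': prefix -- VIOLATION

NO -- this is NOT a valid prefix code. H (0) is a prefix of D (01).


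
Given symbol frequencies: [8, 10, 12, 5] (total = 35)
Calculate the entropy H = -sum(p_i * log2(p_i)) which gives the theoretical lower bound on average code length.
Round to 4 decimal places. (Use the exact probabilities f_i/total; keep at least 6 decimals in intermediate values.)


Per-symbol terms -p_i * log2(p_i) with p_i = f_i/35:
  p = 8/35 = 0.228571: log2(p) = -2.129283, -p*log2(p) = 0.486693
  p = 10/35 = 0.285714: log2(p) = -1.807355, -p*log2(p) = 0.516387
  p = 12/35 = 0.342857: log2(p) = -1.544321, -p*log2(p) = 0.529481
  p = 5/35 = 0.142857: log2(p) = -2.807355, -p*log2(p) = 0.401051
H = 0.486693 + 0.516387 + 0.529481 + 0.401051 = 1.933612

H = 1.9336 bits/symbol


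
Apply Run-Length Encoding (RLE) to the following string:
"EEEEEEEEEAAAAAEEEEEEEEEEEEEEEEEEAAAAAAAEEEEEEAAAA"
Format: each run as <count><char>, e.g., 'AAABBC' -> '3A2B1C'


Scanning runs left to right:
  i=0: run of 'E' x 9 -> '9E'
  i=9: run of 'A' x 5 -> '5A'
  i=14: run of 'E' x 18 -> '18E'
  i=32: run of 'A' x 7 -> '7A'
  i=39: run of 'E' x 6 -> '6E'
  i=45: run of 'A' x 4 -> '4A'

RLE = 9E5A18E7A6E4A


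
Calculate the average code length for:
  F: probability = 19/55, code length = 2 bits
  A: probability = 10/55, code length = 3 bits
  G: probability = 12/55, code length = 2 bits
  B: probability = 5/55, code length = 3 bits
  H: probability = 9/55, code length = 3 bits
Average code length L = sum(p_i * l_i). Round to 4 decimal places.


Weighted contributions p_i * l_i:
  F: (19/55) * 2 = 38/55
  A: (10/55) * 3 = 30/55
  G: (12/55) * 2 = 24/55
  B: (5/55) * 3 = 15/55
  H: (9/55) * 3 = 27/55
Sum = (38 + 30 + 24 + 15 + 27)/55 = 134/55

L = 134/55 = 2.4364 bits/symbol


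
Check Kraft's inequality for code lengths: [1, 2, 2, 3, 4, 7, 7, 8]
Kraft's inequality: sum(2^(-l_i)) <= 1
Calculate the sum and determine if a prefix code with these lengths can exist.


Sum = 2^(-1) + 2^(-2) + 2^(-2) + 2^(-3) + 2^(-4) + 2^(-7) + 2^(-7) + 2^(-8)
    = 0.5 + 0.25 + 0.25 + 0.125 + 0.0625 + 0.0078125 + 0.0078125 + 0.00390625
    = 309/256 = 1.20703125
Since 1.20703125 > 1, Kraft's inequality is NOT satisfied.
A prefix code with these lengths CANNOT exist.

Kraft sum = 1.20703125. Not satisfied.


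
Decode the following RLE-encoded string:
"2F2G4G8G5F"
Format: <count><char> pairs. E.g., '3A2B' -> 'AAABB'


Expanding each <count><char> pair:
  2F -> 'FF'
  2G -> 'GG'
  4G -> 'GGGG'
  8G -> 'GGGGGGGG'
  5F -> 'FFFFF'

Decoded = FFGGGGGGGGGGGGGGFFFFF


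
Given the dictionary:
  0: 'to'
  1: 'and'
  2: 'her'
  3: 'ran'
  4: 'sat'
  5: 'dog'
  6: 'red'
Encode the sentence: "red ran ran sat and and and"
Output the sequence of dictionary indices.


Look up each word in the dictionary:
  'red' -> 6
  'ran' -> 3
  'ran' -> 3
  'sat' -> 4
  'and' -> 1
  'and' -> 1
  'and' -> 1

Encoded: [6, 3, 3, 4, 1, 1, 1]


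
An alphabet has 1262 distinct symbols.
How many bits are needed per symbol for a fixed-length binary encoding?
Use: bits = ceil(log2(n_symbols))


log2(1262) = 10.3015
Bracket: 2^10 = 1024 < 1262 <= 2^11 = 2048
So ceil(log2(1262)) = 11

bits = ceil(log2(1262)) = ceil(10.3015) = 11 bits


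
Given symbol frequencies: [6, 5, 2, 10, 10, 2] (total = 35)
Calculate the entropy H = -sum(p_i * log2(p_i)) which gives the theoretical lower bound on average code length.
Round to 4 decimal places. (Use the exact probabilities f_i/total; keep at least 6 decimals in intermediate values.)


Per-symbol terms -p_i * log2(p_i) with p_i = f_i/35:
  p = 6/35 = 0.171429: log2(p) = -2.544321, -p*log2(p) = 0.436169
  p = 5/35 = 0.142857: log2(p) = -2.807355, -p*log2(p) = 0.401051
  p = 2/35 = 0.057143: log2(p) = -4.129283, -p*log2(p) = 0.235959
  p = 10/35 = 0.285714: log2(p) = -1.807355, -p*log2(p) = 0.516387
  p = 10/35 = 0.285714: log2(p) = -1.807355, -p*log2(p) = 0.516387
  p = 2/35 = 0.057143: log2(p) = -4.129283, -p*log2(p) = 0.235959
H = 0.436169 + 0.401051 + 0.235959 + 0.516387 + 0.516387 + 0.235959 = 2.341912

H = 2.3419 bits/symbol


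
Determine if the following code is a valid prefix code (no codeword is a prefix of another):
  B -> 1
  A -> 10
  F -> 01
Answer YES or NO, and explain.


Checking each pair (does one codeword prefix another?):
  B='1' vs A='10': prefix -- VIOLATION

NO -- this is NOT a valid prefix code. B (1) is a prefix of A (10).


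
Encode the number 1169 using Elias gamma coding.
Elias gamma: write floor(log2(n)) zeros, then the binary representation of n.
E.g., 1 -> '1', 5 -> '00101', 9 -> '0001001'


num_bits = floor(log2(1169)) + 1 = 11
leading_zeros = num_bits - 1 = 10
binary(1169) = 10010010001

Elias gamma(1169) = '0000000000' + '10010010001' = 000000000010010010001 (21 bits)


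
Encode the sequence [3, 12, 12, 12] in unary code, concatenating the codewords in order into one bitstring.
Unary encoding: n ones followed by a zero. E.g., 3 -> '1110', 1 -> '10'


Encode each number as n ones followed by a terminating 0:
  3 -> 1110 (4 bits)
  12 -> 1111111111110 (13 bits)
  12 -> 1111111111110 (13 bits)
  12 -> 1111111111110 (13 bits)
Total length = 4 + 13 + 13 + 13 = 43 bits.

Unary([3, 12, 12, 12]) = 1110111111111111011111111111101111111111110 (43 bits)


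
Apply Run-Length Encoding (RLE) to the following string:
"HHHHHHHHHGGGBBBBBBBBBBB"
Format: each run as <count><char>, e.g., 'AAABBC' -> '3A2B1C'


Scanning runs left to right:
  i=0: run of 'H' x 9 -> '9H'
  i=9: run of 'G' x 3 -> '3G'
  i=12: run of 'B' x 11 -> '11B'

RLE = 9H3G11B


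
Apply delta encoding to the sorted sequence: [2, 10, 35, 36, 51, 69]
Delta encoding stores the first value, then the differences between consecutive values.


First value: 2
Deltas:
  10 - 2 = 8
  35 - 10 = 25
  36 - 35 = 1
  51 - 36 = 15
  69 - 51 = 18


Delta encoded: [2, 8, 25, 1, 15, 18]


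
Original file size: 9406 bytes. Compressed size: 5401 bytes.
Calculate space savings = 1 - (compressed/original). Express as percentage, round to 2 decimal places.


ratio = compressed/original = 5401/9406 = 0.574208
savings = 1 - ratio = 1 - 0.574208 = 0.425792
as a percentage: 0.425792 * 100 = 42.58%

Space savings = 1 - 5401/9406 = 42.58%


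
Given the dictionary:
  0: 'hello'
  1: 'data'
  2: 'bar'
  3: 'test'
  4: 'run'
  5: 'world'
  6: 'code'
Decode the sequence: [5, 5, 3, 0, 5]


Look up each index in the dictionary:
  5 -> 'world'
  5 -> 'world'
  3 -> 'test'
  0 -> 'hello'
  5 -> 'world'

Decoded: "world world test hello world"


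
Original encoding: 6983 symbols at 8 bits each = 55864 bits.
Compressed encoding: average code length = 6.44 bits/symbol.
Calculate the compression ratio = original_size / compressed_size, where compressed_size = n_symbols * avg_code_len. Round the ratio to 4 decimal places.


original_size = n_symbols * orig_bits = 6983 * 8 = 55864 bits
compressed_size = n_symbols * avg_code_len = 6983 * 6.44 = 44970.52 bits
ratio = original_size / compressed_size = 55864 / 44970.52 = 1.2422

Compression ratio = 1.2422


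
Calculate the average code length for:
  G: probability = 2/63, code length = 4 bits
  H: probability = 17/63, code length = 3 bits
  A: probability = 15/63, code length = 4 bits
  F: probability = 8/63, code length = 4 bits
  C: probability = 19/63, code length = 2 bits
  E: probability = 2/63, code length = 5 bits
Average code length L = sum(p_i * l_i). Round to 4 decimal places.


Weighted contributions p_i * l_i:
  G: (2/63) * 4 = 8/63
  H: (17/63) * 3 = 51/63
  A: (15/63) * 4 = 60/63
  F: (8/63) * 4 = 32/63
  C: (19/63) * 2 = 38/63
  E: (2/63) * 5 = 10/63
Sum = (8 + 51 + 60 + 32 + 38 + 10)/63 = 199/63

L = 199/63 = 3.1587 bits/symbol


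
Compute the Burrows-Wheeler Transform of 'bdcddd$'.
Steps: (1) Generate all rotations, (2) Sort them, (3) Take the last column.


Rotations (sorted):
  0: $bdcddd -> last char: d
  1: bdcddd$ -> last char: $
  2: cddd$bd -> last char: d
  3: d$bdcdd -> last char: d
  4: dcddd$b -> last char: b
  5: dd$bdcd -> last char: d
  6: ddd$bdc -> last char: c


BWT = d$ddbdc


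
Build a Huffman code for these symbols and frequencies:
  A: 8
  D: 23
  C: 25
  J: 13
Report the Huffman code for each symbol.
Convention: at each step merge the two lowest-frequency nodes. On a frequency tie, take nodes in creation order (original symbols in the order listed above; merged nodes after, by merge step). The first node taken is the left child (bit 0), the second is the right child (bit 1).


Huffman tree construction:
Step 1: Merge A(8) + J(13) = 21
Step 2: Merge (A+J)(21) + D(23) = 44
Step 3: Merge C(25) + ((A+J)+D)(44) = 69
Read each symbol's code off the tree from the root (left child = 0, right child = 1).

Codes:
  A: 100 (length 3)
  D: 11 (length 2)
  C: 0 (length 1)
  J: 101 (length 3)
Average code length: 134/69 = 1.9420 bits/symbol


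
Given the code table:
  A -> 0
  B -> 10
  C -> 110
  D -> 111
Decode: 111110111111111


Decoding:
111 -> D
110 -> C
111 -> D
111 -> D
111 -> D


Result: DCDDD


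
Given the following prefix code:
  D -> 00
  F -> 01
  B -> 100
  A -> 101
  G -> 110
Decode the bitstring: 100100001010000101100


Decoding step by step:
Bits 100 -> B
Bits 100 -> B
Bits 00 -> D
Bits 101 -> A
Bits 00 -> D
Bits 00 -> D
Bits 101 -> A
Bits 100 -> B


Decoded message: BBDADDAB


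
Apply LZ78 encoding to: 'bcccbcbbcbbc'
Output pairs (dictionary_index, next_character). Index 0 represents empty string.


LZ78 encoding steps:
Dictionary: {0: ''}
Step 1: w='' (idx 0), next='b' -> output (0, 'b'), add 'b' as idx 1
Step 2: w='' (idx 0), next='c' -> output (0, 'c'), add 'c' as idx 2
Step 3: w='c' (idx 2), next='c' -> output (2, 'c'), add 'cc' as idx 3
Step 4: w='b' (idx 1), next='c' -> output (1, 'c'), add 'bc' as idx 4
Step 5: w='b' (idx 1), next='b' -> output (1, 'b'), add 'bb' as idx 5
Step 6: w='c' (idx 2), next='b' -> output (2, 'b'), add 'cb' as idx 6
Step 7: w='bc' (idx 4), end of input -> output (4, '')


Encoded: [(0, 'b'), (0, 'c'), (2, 'c'), (1, 'c'), (1, 'b'), (2, 'b'), (4, '')]


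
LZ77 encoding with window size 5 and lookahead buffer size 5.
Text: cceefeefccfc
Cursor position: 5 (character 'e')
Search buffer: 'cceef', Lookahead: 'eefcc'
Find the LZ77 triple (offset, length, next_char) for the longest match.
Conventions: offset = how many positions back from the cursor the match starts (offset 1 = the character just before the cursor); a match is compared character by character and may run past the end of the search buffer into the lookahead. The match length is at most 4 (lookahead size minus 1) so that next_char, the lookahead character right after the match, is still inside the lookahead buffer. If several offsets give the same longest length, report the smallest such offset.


Try each offset into the search buffer:
  offset=1 (pos 4, char 'f'): match length 0
  offset=2 (pos 3, char 'e'): match length 1
  offset=3 (pos 2, char 'e'): match length 3
  offset=4 (pos 1, char 'c'): match length 0
  offset=5 (pos 0, char 'c'): match length 0
Longest match has length 3 at offset 3.
next_char = character at position 5 + 3 = 8 -> 'c'

Best match: offset=3, length=3 (matching 'eef' starting at position 2)
LZ77 triple: (3, 3, 'c')


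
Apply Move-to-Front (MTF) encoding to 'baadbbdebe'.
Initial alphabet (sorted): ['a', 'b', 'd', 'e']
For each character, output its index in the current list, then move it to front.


MTF encoding:
'b': index 1 in ['a', 'b', 'd', 'e'] -> ['b', 'a', 'd', 'e']
'a': index 1 in ['b', 'a', 'd', 'e'] -> ['a', 'b', 'd', 'e']
'a': index 0 in ['a', 'b', 'd', 'e'] -> ['a', 'b', 'd', 'e']
'd': index 2 in ['a', 'b', 'd', 'e'] -> ['d', 'a', 'b', 'e']
'b': index 2 in ['d', 'a', 'b', 'e'] -> ['b', 'd', 'a', 'e']
'b': index 0 in ['b', 'd', 'a', 'e'] -> ['b', 'd', 'a', 'e']
'd': index 1 in ['b', 'd', 'a', 'e'] -> ['d', 'b', 'a', 'e']
'e': index 3 in ['d', 'b', 'a', 'e'] -> ['e', 'd', 'b', 'a']
'b': index 2 in ['e', 'd', 'b', 'a'] -> ['b', 'e', 'd', 'a']
'e': index 1 in ['b', 'e', 'd', 'a'] -> ['e', 'b', 'd', 'a']


Output: [1, 1, 0, 2, 2, 0, 1, 3, 2, 1]


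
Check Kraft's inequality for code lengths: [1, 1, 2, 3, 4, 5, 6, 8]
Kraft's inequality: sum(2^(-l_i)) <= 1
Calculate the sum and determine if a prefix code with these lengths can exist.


Sum = 2^(-1) + 2^(-1) + 2^(-2) + 2^(-3) + 2^(-4) + 2^(-5) + 2^(-6) + 2^(-8)
    = 0.5 + 0.5 + 0.25 + 0.125 + 0.0625 + 0.03125 + 0.015625 + 0.00390625
    = 381/256 = 1.48828125
Since 1.48828125 > 1, Kraft's inequality is NOT satisfied.
A prefix code with these lengths CANNOT exist.

Kraft sum = 1.48828125. Not satisfied.


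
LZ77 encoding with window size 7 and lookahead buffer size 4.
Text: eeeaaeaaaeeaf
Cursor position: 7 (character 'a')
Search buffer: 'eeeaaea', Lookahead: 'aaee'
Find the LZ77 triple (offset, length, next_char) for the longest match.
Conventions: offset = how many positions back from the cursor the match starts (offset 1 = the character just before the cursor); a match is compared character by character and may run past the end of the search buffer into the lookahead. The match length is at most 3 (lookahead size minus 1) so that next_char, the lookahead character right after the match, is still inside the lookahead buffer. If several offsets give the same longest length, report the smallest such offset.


Try each offset into the search buffer:
  offset=1 (pos 6, char 'a'): match length 2
  offset=2 (pos 5, char 'e'): match length 0
  offset=3 (pos 4, char 'a'): match length 1
  offset=4 (pos 3, char 'a'): match length 3
  offset=5 (pos 2, char 'e'): match length 0
  offset=6 (pos 1, char 'e'): match length 0
  offset=7 (pos 0, char 'e'): match length 0
Longest match has length 3 at offset 4.
next_char = character at position 7 + 3 = 10 -> 'e'

Best match: offset=4, length=3 (matching 'aae' starting at position 3)
LZ77 triple: (4, 3, 'e')


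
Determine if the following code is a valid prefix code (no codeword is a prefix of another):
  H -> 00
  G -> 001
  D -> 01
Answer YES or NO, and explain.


Checking each pair (does one codeword prefix another?):
  H='00' vs G='001': prefix -- VIOLATION

NO -- this is NOT a valid prefix code. H (00) is a prefix of G (001).


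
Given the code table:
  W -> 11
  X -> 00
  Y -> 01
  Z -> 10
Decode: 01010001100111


Decoding:
01 -> Y
01 -> Y
00 -> X
01 -> Y
10 -> Z
01 -> Y
11 -> W


Result: YYXYZYW


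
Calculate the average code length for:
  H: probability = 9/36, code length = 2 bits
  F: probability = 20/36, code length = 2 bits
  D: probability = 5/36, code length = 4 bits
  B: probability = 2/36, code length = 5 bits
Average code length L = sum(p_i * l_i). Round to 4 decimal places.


Weighted contributions p_i * l_i:
  H: (9/36) * 2 = 18/36
  F: (20/36) * 2 = 40/36
  D: (5/36) * 4 = 20/36
  B: (2/36) * 5 = 10/36
Sum = (18 + 40 + 20 + 10)/36 = 88/36

L = 88/36 = 2.4444 bits/symbol


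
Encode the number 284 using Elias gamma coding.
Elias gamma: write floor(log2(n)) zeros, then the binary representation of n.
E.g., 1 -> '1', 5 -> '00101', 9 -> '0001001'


num_bits = floor(log2(284)) + 1 = 9
leading_zeros = num_bits - 1 = 8
binary(284) = 100011100

Elias gamma(284) = '00000000' + '100011100' = 00000000100011100 (17 bits)


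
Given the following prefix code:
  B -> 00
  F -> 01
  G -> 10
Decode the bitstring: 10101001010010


Decoding step by step:
Bits 10 -> G
Bits 10 -> G
Bits 10 -> G
Bits 01 -> F
Bits 01 -> F
Bits 00 -> B
Bits 10 -> G


Decoded message: GGGFFBG


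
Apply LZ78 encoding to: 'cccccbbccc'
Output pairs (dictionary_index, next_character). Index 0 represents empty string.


LZ78 encoding steps:
Dictionary: {0: ''}
Step 1: w='' (idx 0), next='c' -> output (0, 'c'), add 'c' as idx 1
Step 2: w='c' (idx 1), next='c' -> output (1, 'c'), add 'cc' as idx 2
Step 3: w='cc' (idx 2), next='b' -> output (2, 'b'), add 'ccb' as idx 3
Step 4: w='' (idx 0), next='b' -> output (0, 'b'), add 'b' as idx 4
Step 5: w='cc' (idx 2), next='c' -> output (2, 'c'), add 'ccc' as idx 5


Encoded: [(0, 'c'), (1, 'c'), (2, 'b'), (0, 'b'), (2, 'c')]


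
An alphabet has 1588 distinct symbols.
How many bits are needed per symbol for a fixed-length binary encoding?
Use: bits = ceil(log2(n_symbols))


log2(1588) = 10.633
Bracket: 2^10 = 1024 < 1588 <= 2^11 = 2048
So ceil(log2(1588)) = 11

bits = ceil(log2(1588)) = ceil(10.633) = 11 bits


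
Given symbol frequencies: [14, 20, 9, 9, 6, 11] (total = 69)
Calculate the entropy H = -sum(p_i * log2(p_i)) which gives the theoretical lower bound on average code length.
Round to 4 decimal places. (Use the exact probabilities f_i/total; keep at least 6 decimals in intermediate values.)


Per-symbol terms -p_i * log2(p_i) with p_i = f_i/69:
  p = 14/69 = 0.202899: log2(p) = -2.301170, -p*log2(p) = 0.466904
  p = 20/69 = 0.289855: log2(p) = -1.786596, -p*log2(p) = 0.517854
  p = 9/69 = 0.130435: log2(p) = -2.938599, -p*log2(p) = 0.383296
  p = 9/69 = 0.130435: log2(p) = -2.938599, -p*log2(p) = 0.383296
  p = 6/69 = 0.086957: log2(p) = -3.523562, -p*log2(p) = 0.306397
  p = 11/69 = 0.159420: log2(p) = -2.649093, -p*log2(p) = 0.422319
H = 0.466904 + 0.517854 + 0.383296 + 0.383296 + 0.306397 + 0.422319 = 2.480066

H = 2.4801 bits/symbol


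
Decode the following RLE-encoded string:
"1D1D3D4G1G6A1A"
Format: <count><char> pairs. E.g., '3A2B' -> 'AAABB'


Expanding each <count><char> pair:
  1D -> 'D'
  1D -> 'D'
  3D -> 'DDD'
  4G -> 'GGGG'
  1G -> 'G'
  6A -> 'AAAAAA'
  1A -> 'A'

Decoded = DDDDDGGGGGAAAAAAA


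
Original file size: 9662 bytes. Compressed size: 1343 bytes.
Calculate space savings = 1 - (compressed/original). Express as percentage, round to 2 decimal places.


ratio = compressed/original = 1343/9662 = 0.138998
savings = 1 - ratio = 1 - 0.138998 = 0.861002
as a percentage: 0.861002 * 100 = 86.1%

Space savings = 1 - 1343/9662 = 86.1%


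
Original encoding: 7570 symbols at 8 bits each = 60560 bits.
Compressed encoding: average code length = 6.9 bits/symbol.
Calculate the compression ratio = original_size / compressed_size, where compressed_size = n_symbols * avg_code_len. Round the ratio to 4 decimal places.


original_size = n_symbols * orig_bits = 7570 * 8 = 60560 bits
compressed_size = n_symbols * avg_code_len = 7570 * 6.9 = 52233.0 bits
ratio = original_size / compressed_size = 60560 / 52233.0 = 1.1594

Compression ratio = 1.1594


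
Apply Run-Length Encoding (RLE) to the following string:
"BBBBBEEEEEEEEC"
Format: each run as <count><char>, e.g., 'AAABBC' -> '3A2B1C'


Scanning runs left to right:
  i=0: run of 'B' x 5 -> '5B'
  i=5: run of 'E' x 8 -> '8E'
  i=13: run of 'C' x 1 -> '1C'

RLE = 5B8E1C


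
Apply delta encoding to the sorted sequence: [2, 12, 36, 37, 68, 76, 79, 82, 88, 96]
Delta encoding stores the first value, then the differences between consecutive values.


First value: 2
Deltas:
  12 - 2 = 10
  36 - 12 = 24
  37 - 36 = 1
  68 - 37 = 31
  76 - 68 = 8
  79 - 76 = 3
  82 - 79 = 3
  88 - 82 = 6
  96 - 88 = 8


Delta encoded: [2, 10, 24, 1, 31, 8, 3, 3, 6, 8]


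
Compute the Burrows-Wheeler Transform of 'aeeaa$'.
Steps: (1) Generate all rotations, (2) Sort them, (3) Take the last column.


Rotations (sorted):
  0: $aeeaa -> last char: a
  1: a$aeea -> last char: a
  2: aa$aee -> last char: e
  3: aeeaa$ -> last char: $
  4: eaa$ae -> last char: e
  5: eeaa$a -> last char: a


BWT = aae$ea


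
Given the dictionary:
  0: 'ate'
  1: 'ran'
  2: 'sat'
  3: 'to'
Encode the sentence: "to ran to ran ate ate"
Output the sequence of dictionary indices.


Look up each word in the dictionary:
  'to' -> 3
  'ran' -> 1
  'to' -> 3
  'ran' -> 1
  'ate' -> 0
  'ate' -> 0

Encoded: [3, 1, 3, 1, 0, 0]


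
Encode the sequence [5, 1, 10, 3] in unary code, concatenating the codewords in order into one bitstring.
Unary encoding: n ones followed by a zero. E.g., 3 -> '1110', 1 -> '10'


Encode each number as n ones followed by a terminating 0:
  5 -> 111110 (6 bits)
  1 -> 10 (2 bits)
  10 -> 11111111110 (11 bits)
  3 -> 1110 (4 bits)
Total length = 6 + 2 + 11 + 4 = 23 bits.

Unary([5, 1, 10, 3]) = 11111010111111111101110 (23 bits)


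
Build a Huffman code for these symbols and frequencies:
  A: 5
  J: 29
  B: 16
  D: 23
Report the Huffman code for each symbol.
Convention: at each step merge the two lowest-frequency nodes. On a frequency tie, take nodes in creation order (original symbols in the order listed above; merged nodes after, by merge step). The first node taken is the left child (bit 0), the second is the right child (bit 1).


Huffman tree construction:
Step 1: Merge A(5) + B(16) = 21
Step 2: Merge (A+B)(21) + D(23) = 44
Step 3: Merge J(29) + ((A+B)+D)(44) = 73
Read each symbol's code off the tree from the root (left child = 0, right child = 1).

Codes:
  A: 100 (length 3)
  J: 0 (length 1)
  B: 101 (length 3)
  D: 11 (length 2)
Average code length: 138/73 = 1.8904 bits/symbol


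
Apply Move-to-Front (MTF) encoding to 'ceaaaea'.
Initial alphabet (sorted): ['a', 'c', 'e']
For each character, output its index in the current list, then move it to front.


MTF encoding:
'c': index 1 in ['a', 'c', 'e'] -> ['c', 'a', 'e']
'e': index 2 in ['c', 'a', 'e'] -> ['e', 'c', 'a']
'a': index 2 in ['e', 'c', 'a'] -> ['a', 'e', 'c']
'a': index 0 in ['a', 'e', 'c'] -> ['a', 'e', 'c']
'a': index 0 in ['a', 'e', 'c'] -> ['a', 'e', 'c']
'e': index 1 in ['a', 'e', 'c'] -> ['e', 'a', 'c']
'a': index 1 in ['e', 'a', 'c'] -> ['a', 'e', 'c']


Output: [1, 2, 2, 0, 0, 1, 1]


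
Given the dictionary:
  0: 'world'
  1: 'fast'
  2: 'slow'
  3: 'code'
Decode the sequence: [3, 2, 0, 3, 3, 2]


Look up each index in the dictionary:
  3 -> 'code'
  2 -> 'slow'
  0 -> 'world'
  3 -> 'code'
  3 -> 'code'
  2 -> 'slow'

Decoded: "code slow world code code slow"


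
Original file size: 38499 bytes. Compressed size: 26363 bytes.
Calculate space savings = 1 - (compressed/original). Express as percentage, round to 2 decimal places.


ratio = compressed/original = 26363/38499 = 0.684771
savings = 1 - ratio = 1 - 0.684771 = 0.315229
as a percentage: 0.315229 * 100 = 31.52%

Space savings = 1 - 26363/38499 = 31.52%


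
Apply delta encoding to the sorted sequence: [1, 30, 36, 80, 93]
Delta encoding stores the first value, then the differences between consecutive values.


First value: 1
Deltas:
  30 - 1 = 29
  36 - 30 = 6
  80 - 36 = 44
  93 - 80 = 13


Delta encoded: [1, 29, 6, 44, 13]


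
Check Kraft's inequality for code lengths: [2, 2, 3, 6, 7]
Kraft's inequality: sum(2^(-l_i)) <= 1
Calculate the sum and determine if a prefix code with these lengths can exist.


Sum = 2^(-2) + 2^(-2) + 2^(-3) + 2^(-6) + 2^(-7)
    = 0.25 + 0.25 + 0.125 + 0.015625 + 0.0078125
    = 83/128 = 0.6484375
Since 0.6484375 <= 1, Kraft's inequality IS satisfied.
A prefix code with these lengths CAN exist.

Kraft sum = 0.6484375. Satisfied.


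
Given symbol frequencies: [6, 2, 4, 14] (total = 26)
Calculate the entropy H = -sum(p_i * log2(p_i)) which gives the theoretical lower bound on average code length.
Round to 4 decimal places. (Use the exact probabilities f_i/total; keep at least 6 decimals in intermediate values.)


Per-symbol terms -p_i * log2(p_i) with p_i = f_i/26:
  p = 6/26 = 0.230769: log2(p) = -2.115477, -p*log2(p) = 0.488187
  p = 2/26 = 0.076923: log2(p) = -3.700440, -p*log2(p) = 0.284649
  p = 4/26 = 0.153846: log2(p) = -2.700440, -p*log2(p) = 0.415452
  p = 14/26 = 0.538462: log2(p) = -0.893085, -p*log2(p) = 0.480892
H = 0.488187 + 0.284649 + 0.415452 + 0.480892 = 1.669180

H = 1.6692 bits/symbol


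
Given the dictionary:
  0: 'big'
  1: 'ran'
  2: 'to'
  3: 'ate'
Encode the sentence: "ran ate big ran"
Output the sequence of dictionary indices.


Look up each word in the dictionary:
  'ran' -> 1
  'ate' -> 3
  'big' -> 0
  'ran' -> 1

Encoded: [1, 3, 0, 1]


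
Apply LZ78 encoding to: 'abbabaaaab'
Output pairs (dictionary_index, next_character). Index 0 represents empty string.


LZ78 encoding steps:
Dictionary: {0: ''}
Step 1: w='' (idx 0), next='a' -> output (0, 'a'), add 'a' as idx 1
Step 2: w='' (idx 0), next='b' -> output (0, 'b'), add 'b' as idx 2
Step 3: w='b' (idx 2), next='a' -> output (2, 'a'), add 'ba' as idx 3
Step 4: w='ba' (idx 3), next='a' -> output (3, 'a'), add 'baa' as idx 4
Step 5: w='a' (idx 1), next='a' -> output (1, 'a'), add 'aa' as idx 5
Step 6: w='b' (idx 2), end of input -> output (2, '')


Encoded: [(0, 'a'), (0, 'b'), (2, 'a'), (3, 'a'), (1, 'a'), (2, '')]


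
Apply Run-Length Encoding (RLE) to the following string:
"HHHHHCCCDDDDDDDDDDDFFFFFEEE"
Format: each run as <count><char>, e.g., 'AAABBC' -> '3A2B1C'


Scanning runs left to right:
  i=0: run of 'H' x 5 -> '5H'
  i=5: run of 'C' x 3 -> '3C'
  i=8: run of 'D' x 11 -> '11D'
  i=19: run of 'F' x 5 -> '5F'
  i=24: run of 'E' x 3 -> '3E'

RLE = 5H3C11D5F3E


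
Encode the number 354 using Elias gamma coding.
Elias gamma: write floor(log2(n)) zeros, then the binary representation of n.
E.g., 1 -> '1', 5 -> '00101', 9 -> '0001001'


num_bits = floor(log2(354)) + 1 = 9
leading_zeros = num_bits - 1 = 8
binary(354) = 101100010

Elias gamma(354) = '00000000' + '101100010' = 00000000101100010 (17 bits)


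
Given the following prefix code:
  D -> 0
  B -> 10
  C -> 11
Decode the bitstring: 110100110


Decoding step by step:
Bits 11 -> C
Bits 0 -> D
Bits 10 -> B
Bits 0 -> D
Bits 11 -> C
Bits 0 -> D


Decoded message: CDBDCD


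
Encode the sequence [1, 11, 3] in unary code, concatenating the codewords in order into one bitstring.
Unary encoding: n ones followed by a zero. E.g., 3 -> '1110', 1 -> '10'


Encode each number as n ones followed by a terminating 0:
  1 -> 10 (2 bits)
  11 -> 111111111110 (12 bits)
  3 -> 1110 (4 bits)
Total length = 2 + 12 + 4 = 18 bits.

Unary([1, 11, 3]) = 101111111111101110 (18 bits)


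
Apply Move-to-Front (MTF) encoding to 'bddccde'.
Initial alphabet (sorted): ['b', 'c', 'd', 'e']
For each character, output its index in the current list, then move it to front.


MTF encoding:
'b': index 0 in ['b', 'c', 'd', 'e'] -> ['b', 'c', 'd', 'e']
'd': index 2 in ['b', 'c', 'd', 'e'] -> ['d', 'b', 'c', 'e']
'd': index 0 in ['d', 'b', 'c', 'e'] -> ['d', 'b', 'c', 'e']
'c': index 2 in ['d', 'b', 'c', 'e'] -> ['c', 'd', 'b', 'e']
'c': index 0 in ['c', 'd', 'b', 'e'] -> ['c', 'd', 'b', 'e']
'd': index 1 in ['c', 'd', 'b', 'e'] -> ['d', 'c', 'b', 'e']
'e': index 3 in ['d', 'c', 'b', 'e'] -> ['e', 'd', 'c', 'b']


Output: [0, 2, 0, 2, 0, 1, 3]


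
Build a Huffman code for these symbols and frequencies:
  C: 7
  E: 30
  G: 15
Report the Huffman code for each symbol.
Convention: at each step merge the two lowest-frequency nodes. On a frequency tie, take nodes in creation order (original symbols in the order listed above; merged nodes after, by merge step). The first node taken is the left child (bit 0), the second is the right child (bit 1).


Huffman tree construction:
Step 1: Merge C(7) + G(15) = 22
Step 2: Merge (C+G)(22) + E(30) = 52
Read each symbol's code off the tree from the root (left child = 0, right child = 1).

Codes:
  C: 00 (length 2)
  E: 1 (length 1)
  G: 01 (length 2)
Average code length: 74/52 = 1.4231 bits/symbol


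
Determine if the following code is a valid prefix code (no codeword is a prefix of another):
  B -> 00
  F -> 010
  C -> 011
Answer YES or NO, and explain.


Checking each pair (does one codeword prefix another?):
  B='00' vs F='010': no prefix
  B='00' vs C='011': no prefix
  F='010' vs B='00': no prefix
  F='010' vs C='011': no prefix
  C='011' vs B='00': no prefix
  C='011' vs F='010': no prefix
No violation found over all pairs.

YES -- this is a valid prefix code. No codeword is a prefix of any other codeword.


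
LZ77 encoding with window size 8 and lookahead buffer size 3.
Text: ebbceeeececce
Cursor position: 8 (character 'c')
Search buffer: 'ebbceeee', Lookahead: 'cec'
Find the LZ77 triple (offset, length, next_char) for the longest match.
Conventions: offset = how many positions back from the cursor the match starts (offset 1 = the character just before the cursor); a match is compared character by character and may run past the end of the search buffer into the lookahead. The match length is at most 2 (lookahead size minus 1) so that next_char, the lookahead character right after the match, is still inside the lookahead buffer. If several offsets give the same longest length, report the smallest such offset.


Try each offset into the search buffer:
  offset=1 (pos 7, char 'e'): match length 0
  offset=2 (pos 6, char 'e'): match length 0
  offset=3 (pos 5, char 'e'): match length 0
  offset=4 (pos 4, char 'e'): match length 0
  offset=5 (pos 3, char 'c'): match length 2
  offset=6 (pos 2, char 'b'): match length 0
  offset=7 (pos 1, char 'b'): match length 0
  offset=8 (pos 0, char 'e'): match length 0
Longest match has length 2 at offset 5.
next_char = character at position 8 + 2 = 10 -> 'c'

Best match: offset=5, length=2 (matching 'ce' starting at position 3)
LZ77 triple: (5, 2, 'c')


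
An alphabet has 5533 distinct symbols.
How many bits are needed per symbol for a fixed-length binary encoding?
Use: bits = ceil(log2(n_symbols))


log2(5533) = 12.4338
Bracket: 2^12 = 4096 < 5533 <= 2^13 = 8192
So ceil(log2(5533)) = 13

bits = ceil(log2(5533)) = ceil(12.4338) = 13 bits


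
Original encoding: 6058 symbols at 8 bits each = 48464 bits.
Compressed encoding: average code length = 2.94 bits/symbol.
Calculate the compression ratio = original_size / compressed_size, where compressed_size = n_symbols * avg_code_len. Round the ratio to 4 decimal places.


original_size = n_symbols * orig_bits = 6058 * 8 = 48464 bits
compressed_size = n_symbols * avg_code_len = 6058 * 2.94 = 17810.52 bits
ratio = original_size / compressed_size = 48464 / 17810.52 = 2.7211

Compression ratio = 2.7211


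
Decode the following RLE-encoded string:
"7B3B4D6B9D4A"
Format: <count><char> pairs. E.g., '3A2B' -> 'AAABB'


Expanding each <count><char> pair:
  7B -> 'BBBBBBB'
  3B -> 'BBB'
  4D -> 'DDDD'
  6B -> 'BBBBBB'
  9D -> 'DDDDDDDDD'
  4A -> 'AAAA'

Decoded = BBBBBBBBBBDDDDBBBBBBDDDDDDDDDAAAA


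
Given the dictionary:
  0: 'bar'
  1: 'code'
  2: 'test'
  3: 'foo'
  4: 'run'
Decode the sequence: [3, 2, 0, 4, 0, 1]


Look up each index in the dictionary:
  3 -> 'foo'
  2 -> 'test'
  0 -> 'bar'
  4 -> 'run'
  0 -> 'bar'
  1 -> 'code'

Decoded: "foo test bar run bar code"


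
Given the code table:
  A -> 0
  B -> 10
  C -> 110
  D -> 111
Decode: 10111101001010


Decoding:
10 -> B
111 -> D
10 -> B
10 -> B
0 -> A
10 -> B
10 -> B


Result: BDBBABB


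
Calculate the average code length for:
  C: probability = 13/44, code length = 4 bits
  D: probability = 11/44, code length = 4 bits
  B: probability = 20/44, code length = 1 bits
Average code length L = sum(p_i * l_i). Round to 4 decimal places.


Weighted contributions p_i * l_i:
  C: (13/44) * 4 = 52/44
  D: (11/44) * 4 = 44/44
  B: (20/44) * 1 = 20/44
Sum = (52 + 44 + 20)/44 = 116/44

L = 116/44 = 2.6364 bits/symbol


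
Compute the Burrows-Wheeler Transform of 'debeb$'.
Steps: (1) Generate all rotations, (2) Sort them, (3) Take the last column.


Rotations (sorted):
  0: $debeb -> last char: b
  1: b$debe -> last char: e
  2: beb$de -> last char: e
  3: debeb$ -> last char: $
  4: eb$deb -> last char: b
  5: ebeb$d -> last char: d


BWT = bee$bd


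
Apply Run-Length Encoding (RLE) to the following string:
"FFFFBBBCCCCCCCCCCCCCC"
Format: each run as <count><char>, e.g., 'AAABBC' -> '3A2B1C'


Scanning runs left to right:
  i=0: run of 'F' x 4 -> '4F'
  i=4: run of 'B' x 3 -> '3B'
  i=7: run of 'C' x 14 -> '14C'

RLE = 4F3B14C


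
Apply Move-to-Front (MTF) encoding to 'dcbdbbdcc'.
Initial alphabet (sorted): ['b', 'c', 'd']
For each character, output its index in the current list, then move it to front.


MTF encoding:
'd': index 2 in ['b', 'c', 'd'] -> ['d', 'b', 'c']
'c': index 2 in ['d', 'b', 'c'] -> ['c', 'd', 'b']
'b': index 2 in ['c', 'd', 'b'] -> ['b', 'c', 'd']
'd': index 2 in ['b', 'c', 'd'] -> ['d', 'b', 'c']
'b': index 1 in ['d', 'b', 'c'] -> ['b', 'd', 'c']
'b': index 0 in ['b', 'd', 'c'] -> ['b', 'd', 'c']
'd': index 1 in ['b', 'd', 'c'] -> ['d', 'b', 'c']
'c': index 2 in ['d', 'b', 'c'] -> ['c', 'd', 'b']
'c': index 0 in ['c', 'd', 'b'] -> ['c', 'd', 'b']


Output: [2, 2, 2, 2, 1, 0, 1, 2, 0]


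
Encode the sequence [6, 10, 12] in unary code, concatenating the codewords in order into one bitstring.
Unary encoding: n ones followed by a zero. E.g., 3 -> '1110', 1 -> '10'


Encode each number as n ones followed by a terminating 0:
  6 -> 1111110 (7 bits)
  10 -> 11111111110 (11 bits)
  12 -> 1111111111110 (13 bits)
Total length = 7 + 11 + 13 = 31 bits.

Unary([6, 10, 12]) = 1111110111111111101111111111110 (31 bits)


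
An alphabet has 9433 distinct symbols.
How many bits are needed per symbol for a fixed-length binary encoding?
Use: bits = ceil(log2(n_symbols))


log2(9433) = 13.2035
Bracket: 2^13 = 8192 < 9433 <= 2^14 = 16384
So ceil(log2(9433)) = 14

bits = ceil(log2(9433)) = ceil(13.2035) = 14 bits
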